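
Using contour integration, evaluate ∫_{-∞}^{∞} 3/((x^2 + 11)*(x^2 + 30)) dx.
Let f(z) = 3/((z^2 + 11)*(z^2 + 30)). The denominator has no real zeros and deg Q - deg P = 4 ≥ 2, so the integral of f over the upper semicircle |z| = R tends to 0 as R → ∞. Closing the contour in the upper half-plane,
  ∫_{-∞}^{∞} f(x) dx = 2πi · Σ Res(f, z_k)  over the poles with Im z_k > 0.

Zeros of the denominator: z^2 + 11 = 0 gives z = ±sqrt(11)*I; z^2 + 30 = 0 gives z = ±sqrt(30)*I.
Upper half-plane: z = sqrt(11)*I, z = sqrt(30)*I (simple).

Each pole is a simple zero of Q(z) = z^4 + 41*z^2 + 330, so Res(f, z₀) = P(z₀)/Q'(z₀) with P(z) = 3, Q'(z) = 4*z^3 + 82*z:
  Res(f, sqrt(11)*I) = (3)/(38*sqrt(11)*I) = -3*sqrt(11)*I/418
  Res(f, sqrt(30)*I) = (3)/(-38*sqrt(30)*I) = sqrt(30)*I/380

Sum of residues: I*(-30*sqrt(11) + 11*sqrt(30))/4180
∫_{-∞}^{∞} f(x) dx = 2πi · (I*(-30*sqrt(11) + 11*sqrt(30))/4180) = pi*(-11*sqrt(30) + 30*sqrt(11))/2090

Final answer: pi*(-11*sqrt(30) + 30*sqrt(11))/2090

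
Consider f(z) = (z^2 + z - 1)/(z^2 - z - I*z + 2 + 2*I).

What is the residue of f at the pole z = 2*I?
Write f(z) = P(z)/Q(z) with P(z) = z^2 + z - 1 and Q(z) = z^2 - z - I*z + 2 + 2*I.
The denominator factors as Q(z) = (z - 1 + I)*(z - 2*I), so z = 2*I is a simple zero of Q and P is analytic there; z = 2*I is therefore a simple pole and
  Res(f, z₀) = P(z₀)/Q'(z₀).

Q'(z) = 2*z - 1 - I, so Q'(2*I) = -1 + 3*I.
P(2*I) = -5 + 2*I.

Res(f, 2*I) = (-5 + 2*I)/(-1 + 3*I) = 11/10 + 13*I/10

Final answer: 11/10 + 13*I/10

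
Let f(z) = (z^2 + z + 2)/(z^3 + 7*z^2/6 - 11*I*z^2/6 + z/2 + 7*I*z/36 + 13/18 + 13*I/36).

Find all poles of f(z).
The singularities of f are the zeros of the denominator. Factoring,
  z^3 + 7*z^2/6 - 11*I*z^2/6 + z/2 + 7*I*z/36 + 13/18 + 13*I/36 = (z + 1/2 - I/3)*(z - 1/3 + I/2)*(z + 1 - 2*I)
so the candidates are z = -1/2 + I/3, z = 1/3 - I/2, z = -1 + 2*I.

Check the numerator P(z) = z^2 + z + 2 at each one:
  P(-1/2 + I/3) = 59/36 ≠ 0, so z = -1/2 + I/3 is a (simple) pole.
  P(1/3 - I/2) = 79/36 - 5*I/6 ≠ 0, so z = 1/3 - I/2 is a (simple) pole.
  P(-1 + 2*I) = -2 - 2*I ≠ 0, so z = -1 + 2*I is a (simple) pole.

Poles of f: {-1 + 2*I, -1/2 + I/3, 1/3 - I/2}

Final answer: {-1 + 2*I, -1/2 + I/3, 1/3 - I/2}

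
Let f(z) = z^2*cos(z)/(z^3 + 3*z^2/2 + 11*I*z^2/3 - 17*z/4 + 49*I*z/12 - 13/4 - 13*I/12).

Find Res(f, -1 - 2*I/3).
Write f(z) = P(z)/Q(z) with P(z) = z^2*cos(z) and Q(z) = z^3 + 3*z^2/2 + 11*I*z^2/3 - 17*z/4 + 49*I*z/12 - 13/4 - 13*I/12.
The denominator factors as Q(z) = (z - 1/2 + 3*I/2)*(z + 1 + 2*I/3)*(z + 1 + 3*I/2), so z = -1 - 2*I/3 is a simple zero of Q and P is analytic there; z = -1 - 2*I/3 is therefore a simple pole and
  Res(f, z₀) = P(z₀)/Q'(z₀).

Q'(z) = 3*z^2 + 3*z + 22*I*z/3 - 17/4 + 49*I/12, so Q'(-1 - 2*I/3) = -25/36 - 5*I/4.
P(-1 - 2*I/3) = (5/9 + 4*I/3)*cos(1 + 2*I/3).

Res(f, -1 - 2*I/3) = ((5/9 + 4*I/3)*cos(1 + 2*I/3))/(-25/36 - 5*I/4) = (-266/265 - 6*I/53)*cos(1 + 2*I/3)

Final answer: (-266/265 - 6*I/53)*cos(1 + 2*I/3)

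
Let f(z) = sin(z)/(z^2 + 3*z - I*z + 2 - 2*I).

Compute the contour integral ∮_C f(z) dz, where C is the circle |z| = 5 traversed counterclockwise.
By the residue theorem, ∮_C f(z) dz = 2πi · (sum of the residues of f at the poles inside |z| = 5).

The denominator factors as (z + 2)*(z + 1 - I), so the singularities of f are simple poles at z = -2, z = -1 + I.
  |-2|² = 4 < 25 = 5², so this pole is inside the contour.
  |-1 + I|² = 2 < 25 = 5², so this pole is inside the contour.

With P(z) = sin(z) and Q(z) = z^2 + 3*z - I*z + 2 - 2*I, each pole is simple, so Res(f, z₀) = P(z₀)/Q'(z₀) with Q'(z) = 2*z + 3 - I.
  Res(f, -2) = P(-2)/Q'(-2) = (-sin(2))/(-1 - I) = (1/2 - I/2)*sin(2)
  Res(f, -1 + I) = P(-1 + I)/Q'(-1 + I) = (-sin(1 - I))/(1 + I) = (-1/2 + I/2)*sin(1 - I)

Sum of residues inside C: (1/2 - I/2)*sin(2) + (-1/2 + I/2)*sin(1 - I)
∮_C f(z) dz = 2πi · ((1/2 - I/2)*sin(2) + (-1/2 + I/2)*sin(1 - I)) = pi*(-1 - I)*sin(1 - I) + pi*(1 + I)*sin(2)

Final answer: pi*(-1 - I)*sin(1 - I) + pi*(1 + I)*sin(2)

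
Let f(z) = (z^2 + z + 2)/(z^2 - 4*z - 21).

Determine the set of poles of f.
The singularities of f are the zeros of the denominator. Factoring,
  z^2 - 4*z - 21 = (z + 3)*(z - 7)
so the candidates are z = -3, z = 7.

Check the numerator P(z) = z^2 + z + 2 at each one:
  P(-3) = 8 ≠ 0, so z = -3 is a (simple) pole.
  P(7) = 58 ≠ 0, so z = 7 is a (simple) pole.

Poles of f: {-3, 7}

Final answer: {-3, 7}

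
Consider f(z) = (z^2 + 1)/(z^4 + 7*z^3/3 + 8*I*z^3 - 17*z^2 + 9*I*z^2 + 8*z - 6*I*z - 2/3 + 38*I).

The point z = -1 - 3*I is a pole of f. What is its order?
Factor the denominator:
  z^4 + 7*z^3/3 + 8*I*z^3 - 17*z^2 + 9*I*z^2 + 8*z - 6*I*z - 2/3 + 38*I = (z + 1 + 3*I)^3*(z - 2/3 - I)

The numerator P(z) = z^2 + 1 has P(-1 - 3*I) = -7 + 6*I ≠ 0, so no factor of (z + 1 + 3*I) cancels.
Near z = -1 - 3*I we can therefore write f(z) = g(z)/(z + 1 + 3*I)^3 with g analytic at -1 - 3*I and g(-1 - 3*I) ≠ 0 (g is the numerator divided by the remaining denominator factors).

Hence z = -1 - 3*I is a pole of order 3.

Final answer: 3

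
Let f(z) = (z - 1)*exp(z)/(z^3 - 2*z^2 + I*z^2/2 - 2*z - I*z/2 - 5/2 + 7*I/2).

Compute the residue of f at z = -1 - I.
Write f(z) = P(z)/Q(z) with P(z) = (z - 1)*exp(z) and Q(z) = z^3 - 2*z^2 + I*z^2/2 - 2*z - I*z/2 - 5/2 + 7*I/2.
The denominator factors as Q(z) = (z - 3 + I/2)*(z - I)*(z + 1 + I), so z = -1 - I is a simple zero of Q and P is analytic there; z = -1 - I is therefore a simple pole and
  Res(f, z₀) = P(z₀)/Q'(z₀).

Q'(z) = 3*z^2 - 4*z + I*z - 2 - I/2, so Q'(-1 - I) = 3 + 17*I/2.
P(-1 - I) = (-2 - I)*exp(-1 - I).

Res(f, -1 - I) = ((-2 - I)*exp(-1 - I))/(3 + 17*I/2) = (-58/325 + 56*I/325)*exp(-1 - I)

Final answer: (-58/325 + 56*I/325)*exp(-1 - I)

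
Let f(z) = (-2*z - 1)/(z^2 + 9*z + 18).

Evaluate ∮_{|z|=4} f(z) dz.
10*I*pi/3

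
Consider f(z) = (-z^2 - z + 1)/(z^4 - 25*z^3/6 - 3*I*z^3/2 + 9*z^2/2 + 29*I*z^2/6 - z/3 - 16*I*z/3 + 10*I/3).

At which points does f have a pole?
The singularities of f are the zeros of the denominator. Factoring,
  z^4 - 25*z^3/6 - 3*I*z^3/2 + 9*z^2/2 + 29*I*z^2/6 - z/3 - 16*I*z/3 + 10*I/3 = (z - 2 - I)*(z + 1/3 - I)*(z - 2)*(z - 1/2 + I/2)
so the candidates are z = 2 + I, z = -1/3 + I, z = 2, z = 1/2 - I/2.

Check the numerator P(z) = -z^2 - z + 1 at each one:
  P(2 + I) = -4 - 5*I ≠ 0, so z = 2 + I is a (simple) pole.
  P(-1/3 + I) = 20/9 - I/3 ≠ 0, so z = -1/3 + I is a (simple) pole.
  P(2) = -5 ≠ 0, so z = 2 is a (simple) pole.
  P(1/2 - I/2) = 1/2 + I ≠ 0, so z = 1/2 - I/2 is a (simple) pole.

Poles of f: {-1/3 + I, 1/2 - I/2, 2, 2 + I}

Final answer: {-1/3 + I, 1/2 - I/2, 2, 2 + I}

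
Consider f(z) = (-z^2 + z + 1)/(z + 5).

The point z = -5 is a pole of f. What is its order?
1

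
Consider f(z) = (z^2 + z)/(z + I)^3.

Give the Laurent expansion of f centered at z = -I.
(-1 - I)/(z + I)^3 + (1 - 2*I)/(z + I)^2 + 1/(z + I)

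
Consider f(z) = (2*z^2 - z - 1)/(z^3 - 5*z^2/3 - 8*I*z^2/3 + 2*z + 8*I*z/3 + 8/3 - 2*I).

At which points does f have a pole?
The singularities of f are the zeros of the denominator. Factoring,
  z^3 - 5*z^2/3 - 8*I*z^2/3 + 2*z + 8*I*z/3 + 8/3 - 2*I = (z + 1/3 - 2*I/3)*(z - 1 - 3*I)*(z - 1 + I)
so the candidates are z = -1/3 + 2*I/3, z = 1 + 3*I, z = 1 - I.

Check the numerator P(z) = 2*z^2 - z - 1 at each one:
  P(-1/3 + 2*I/3) = -4/3 - 14*I/9 ≠ 0, so z = -1/3 + 2*I/3 is a (simple) pole.
  P(1 + 3*I) = -18 + 9*I ≠ 0, so z = 1 + 3*I is a (simple) pole.
  P(1 - I) = -2 - 3*I ≠ 0, so z = 1 - I is a (simple) pole.

Poles of f: {-1/3 + 2*I/3, 1 - I, 1 + 3*I}

Final answer: {-1/3 + 2*I/3, 1 - I, 1 + 3*I}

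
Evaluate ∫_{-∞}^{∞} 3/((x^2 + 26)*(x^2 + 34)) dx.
Let f(z) = 3/((z^2 + 26)*(z^2 + 34)). The denominator has no real zeros and deg Q - deg P = 4 ≥ 2, so the integral of f over the upper semicircle |z| = R tends to 0 as R → ∞. Closing the contour in the upper half-plane,
  ∫_{-∞}^{∞} f(x) dx = 2πi · Σ Res(f, z_k)  over the poles with Im z_k > 0.

Zeros of the denominator: z^2 + 34 = 0 gives z = ±sqrt(34)*I; z^2 + 26 = 0 gives z = ±sqrt(26)*I.
Upper half-plane: z = sqrt(26)*I, z = sqrt(34)*I (simple).

Each pole is a simple zero of Q(z) = z^4 + 60*z^2 + 884, so Res(f, z₀) = P(z₀)/Q'(z₀) with P(z) = 3, Q'(z) = 4*z^3 + 120*z:
  Res(f, sqrt(26)*I) = (3)/(16*sqrt(26)*I) = -3*sqrt(26)*I/416
  Res(f, sqrt(34)*I) = (3)/(-16*sqrt(34)*I) = 3*sqrt(34)*I/544

Sum of residues: 3*I*(-17*sqrt(26) + 13*sqrt(34))/7072
∫_{-∞}^{∞} f(x) dx = 2πi · (3*I*(-17*sqrt(26) + 13*sqrt(34))/7072) = 3*pi*(-13*sqrt(34) + 17*sqrt(26))/3536

Final answer: 3*pi*(-13*sqrt(34) + 17*sqrt(26))/3536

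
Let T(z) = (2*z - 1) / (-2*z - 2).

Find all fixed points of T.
{-sqrt(6)/2 - 1, -1 + sqrt(6)/2}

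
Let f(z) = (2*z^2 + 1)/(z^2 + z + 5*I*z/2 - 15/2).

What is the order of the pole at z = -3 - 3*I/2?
Factor the denominator:
  z^2 + z + 5*I*z/2 - 15/2 = (z + 3 + 3*I/2)*(z - 2 + I)

The numerator P(z) = 2*z^2 + 1 has P(-3 - 3*I/2) = 29/2 + 18*I ≠ 0, so no factor of (z + 3 + 3*I/2) cancels.
Near z = -3 - 3*I/2 we can therefore write f(z) = g(z)/(z + 3 + 3*I/2) with g analytic at -3 - 3*I/2 and g(-3 - 3*I/2) ≠ 0 (g is the numerator divided by the remaining denominator factors).

Hence z = -3 - 3*I/2 is a pole of order 1.

Final answer: 1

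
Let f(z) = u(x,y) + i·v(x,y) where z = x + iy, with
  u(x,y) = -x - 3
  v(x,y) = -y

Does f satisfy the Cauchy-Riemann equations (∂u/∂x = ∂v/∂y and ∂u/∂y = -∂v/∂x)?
∂u/∂x = -1
∂v/∂y = -1
∂u/∂y = 0
∂v/∂x = 0
∂u/∂x = ∂v/∂y and ∂u/∂y = -∂v/∂x hold identically; f is analytic.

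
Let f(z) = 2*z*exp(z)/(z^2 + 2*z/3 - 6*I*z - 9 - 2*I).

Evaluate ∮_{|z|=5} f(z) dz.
By the residue theorem, ∮_C f(z) dz = 2πi · (sum of the residues of f at the poles inside |z| = 5).

The denominator factors as (z + 2/3 - 3*I)*(z - 3*I), so the singularities of f are simple poles at z = -2/3 + 3*I, z = 3*I.
  |-2/3 + 3*I|² = 85/9 < 25 = 5², so this pole is inside the contour.
  |3*I|² = 9 < 25 = 5², so this pole is inside the contour.

With P(z) = 2*z*exp(z) and Q(z) = z^2 + 2*z/3 - 6*I*z - 9 - 2*I, each pole is simple, so Res(f, z₀) = P(z₀)/Q'(z₀) with Q'(z) = 2*z + 2/3 - 6*I.
  Res(f, -2/3 + 3*I) = P(-2/3 + 3*I)/Q'(-2/3 + 3*I) = ((-4/3 + 6*I)*exp(-2/3 + 3*I))/(-2/3) = (2 - 9*I)*exp(-2/3 + 3*I)
  Res(f, 3*I) = P(3*I)/Q'(3*I) = (6*I*exp(3*I))/(2/3) = 9*I*exp(3*I)

Sum of residues inside C: 9*I*exp(3*I) + (2 - 9*I)*exp(-2/3 + 3*I)
∮_C f(z) dz = 2πi · (9*I*exp(3*I) + (2 - 9*I)*exp(-2/3 + 3*I)) = -18*pi*exp(3*I) + pi*(18 + 4*I)*exp(-2/3 + 3*I)

Final answer: -18*pi*exp(3*I) + pi*(18 + 4*I)*exp(-2/3 + 3*I)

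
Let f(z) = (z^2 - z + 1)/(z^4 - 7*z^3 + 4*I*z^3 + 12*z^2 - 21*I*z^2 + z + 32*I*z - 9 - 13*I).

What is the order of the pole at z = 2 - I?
3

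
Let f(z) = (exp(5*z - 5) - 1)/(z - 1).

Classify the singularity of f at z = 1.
Let u = z - 1. The exponent is 5*z - 5 = 5u, so
  f = (e^(5u) - 1)/u = ((5u) + (5u)^2/2 + (5u)^3/6 + ...)/u = 5 + (25/2)*u + (125/6)*u^2 + ...
The Laurent expansion about u = 0 has no negative powers; equivalently lim_{z→1} f(z) = 5 exists and is finite.
So the singularity is removable.

Final answer: removable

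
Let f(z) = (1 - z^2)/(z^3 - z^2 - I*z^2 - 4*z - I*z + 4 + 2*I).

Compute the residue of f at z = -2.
Write f(z) = P(z)/Q(z) with P(z) = 1 - z^2 and Q(z) = z^3 - z^2 - I*z^2 - 4*z - I*z + 4 + 2*I.
The denominator factors as Q(z) = (z - 2 - I)*(z + 2)*(z - 1), so z = -2 is a simple zero of Q and P is analytic there; z = -2 is therefore a simple pole and
  Res(f, z₀) = P(z₀)/Q'(z₀).

Q'(z) = 3*z^2 - 2*z - 2*I*z - 4 - I, so Q'(-2) = 12 + 3*I.
P(-2) = -3.

Res(f, -2) = (-3)/(12 + 3*I) = -4/17 + I/17

Final answer: -4/17 + I/17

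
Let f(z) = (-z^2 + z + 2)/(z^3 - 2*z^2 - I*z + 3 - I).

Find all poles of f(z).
The singularities of f are the zeros of the denominator. Factoring,
  z^3 - 2*z^2 - I*z + 3 - I = (z + 1)*(z - 2 - I)*(z - 1 + I)
so the candidates are z = -1, z = 2 + I, z = 1 - I.

Check the numerator P(z) = -z^2 + z + 2 at each one:
  P(-1) = 0, so the factor (z + 1) cancels and z = -1 is only a removable singularity, not a pole.
  P(2 + I) = 1 - 3*I ≠ 0, so z = 2 + I is a (simple) pole.
  P(1 - I) = 3 + I ≠ 0, so z = 1 - I is a (simple) pole.

Poles of f: {1 - I, 2 + I}

Final answer: {1 - I, 2 + I}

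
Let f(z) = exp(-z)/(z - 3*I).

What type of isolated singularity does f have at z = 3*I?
Write f(z) = g(z)/(z - 3*I) with g(z) = exp(-z).
g is entire and g(3*I) = exp(-3*I) ≠ 0, so no factor of (z - 3*I) cancels: the Laurent expansion of f about z = 3*I starts at the power -1, i.e. lim_{z→z₀} (z - z₀) f(z) = exp(-3*I) is finite and nonzero.
So z = 3*I is a pole of order 1.

Final answer: pole of order 1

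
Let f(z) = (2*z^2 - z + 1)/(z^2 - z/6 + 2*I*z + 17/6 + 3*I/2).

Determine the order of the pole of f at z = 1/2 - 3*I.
1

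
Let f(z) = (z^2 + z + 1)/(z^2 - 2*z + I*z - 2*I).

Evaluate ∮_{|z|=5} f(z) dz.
By the residue theorem, ∮_C f(z) dz = 2πi · (sum of the residues of f at the poles inside |z| = 5).

The denominator factors as (z + I)*(z - 2), so the singularities of f are simple poles at z = -I, z = 2.
  |-I|² = 1 < 25 = 5², so this pole is inside the contour.
  |2|² = 4 < 25 = 5², so this pole is inside the contour.

With P(z) = z^2 + z + 1 and Q(z) = z^2 - 2*z + I*z - 2*I, each pole is simple, so Res(f, z₀) = P(z₀)/Q'(z₀) with Q'(z) = 2*z - 2 + I.
  Res(f, -I) = P(-I)/Q'(-I) = (-I)/(-2 - I) = 1/5 + 2*I/5
  Res(f, 2) = P(2)/Q'(2) = (7)/(2 + I) = 14/5 - 7*I/5

Sum of residues inside C: 3 - I
∮_C f(z) dz = 2πi · (3 - I) = pi*(2 + 6*I)

Final answer: pi*(2 + 6*I)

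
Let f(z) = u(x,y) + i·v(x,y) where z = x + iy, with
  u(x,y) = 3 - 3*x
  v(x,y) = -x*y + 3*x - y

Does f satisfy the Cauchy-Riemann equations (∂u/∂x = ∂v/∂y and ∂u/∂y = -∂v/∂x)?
∂u/∂x = -3
∂v/∂y = -x - 1
∂u/∂y = 0
∂v/∂x = 3 - y
∂u/∂x ≠ ∂v/∂y and ∂u/∂y ≠ -∂v/∂x; the Cauchy-Riemann equations are not satisfied, so f is not analytic.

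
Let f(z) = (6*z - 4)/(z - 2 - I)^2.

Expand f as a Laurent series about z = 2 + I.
(8 + 6*I)/(z - 2 - I)^2 + 6/(z - 2 - I)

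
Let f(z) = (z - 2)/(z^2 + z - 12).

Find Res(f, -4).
Write f(z) = P(z)/Q(z) with P(z) = z - 2 and Q(z) = z^2 + z - 12.
The denominator factors as Q(z) = (z - 3)*(z + 4), so z = -4 is a simple zero of Q and P is analytic there; z = -4 is therefore a simple pole and
  Res(f, z₀) = P(z₀)/Q'(z₀).

Q'(z) = 2*z + 1, so Q'(-4) = -7.
P(-4) = -6.

Res(f, -4) = (-6)/(-7) = 6/7

Final answer: 6/7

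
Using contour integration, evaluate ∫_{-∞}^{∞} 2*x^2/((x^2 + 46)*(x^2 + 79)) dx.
Let f(z) = 2*z^2/((z^2 + 46)*(z^2 + 79)). The denominator has no real zeros and deg Q - deg P = 2 ≥ 2, so the integral of f over the upper semicircle |z| = R tends to 0 as R → ∞. Closing the contour in the upper half-plane,
  ∫_{-∞}^{∞} f(x) dx = 2πi · Σ Res(f, z_k)  over the poles with Im z_k > 0.

Zeros of the denominator: z^2 + 46 = 0 gives z = ±sqrt(46)*I; z^2 + 79 = 0 gives z = ±sqrt(79)*I.
Upper half-plane: z = sqrt(46)*I, z = sqrt(79)*I (simple).

Each pole is a simple zero of Q(z) = z^4 + 125*z^2 + 3634, so Res(f, z₀) = P(z₀)/Q'(z₀) with P(z) = 2*z^2, Q'(z) = 4*z^3 + 250*z:
  Res(f, sqrt(46)*I) = (-92)/(66*sqrt(46)*I) = sqrt(46)*I/33
  Res(f, sqrt(79)*I) = (-158)/(-66*sqrt(79)*I) = -sqrt(79)*I/33

Sum of residues: I*(-sqrt(79) + sqrt(46))/33
∫_{-∞}^{∞} f(x) dx = 2πi · (I*(-sqrt(79) + sqrt(46))/33) = 2*pi*(-sqrt(46) + sqrt(79))/33

Final answer: 2*pi*(-sqrt(46) + sqrt(79))/33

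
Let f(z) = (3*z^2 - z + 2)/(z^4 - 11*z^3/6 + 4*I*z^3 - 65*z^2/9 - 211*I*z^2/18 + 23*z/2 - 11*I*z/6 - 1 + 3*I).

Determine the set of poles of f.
{-3/2 - 3*I, -2*I/3, 1/3 - I/3, 3}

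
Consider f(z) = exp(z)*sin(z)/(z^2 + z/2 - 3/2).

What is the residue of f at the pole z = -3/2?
Write f(z) = P(z)/Q(z) with P(z) = exp(z)*sin(z) and Q(z) = z^2 + z/2 - 3/2.
The denominator factors as Q(z) = (z - 1)*(z + 3/2), so z = -3/2 is a simple zero of Q and P is analytic there; z = -3/2 is therefore a simple pole and
  Res(f, z₀) = P(z₀)/Q'(z₀).

Q'(z) = 2*z + 1/2, so Q'(-3/2) = -5/2.
P(-3/2) = -exp(-3/2)*sin(3/2).

Res(f, -3/2) = (-exp(-3/2)*sin(3/2))/(-5/2) = 2*exp(-3/2)*sin(3/2)/5

Final answer: 2*exp(-3/2)*sin(3/2)/5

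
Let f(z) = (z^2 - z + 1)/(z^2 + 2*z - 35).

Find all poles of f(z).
The singularities of f are the zeros of the denominator. Factoring,
  z^2 + 2*z - 35 = (z - 5)*(z + 7)
so the candidates are z = 5, z = -7.

Check the numerator P(z) = z^2 - z + 1 at each one:
  P(5) = 21 ≠ 0, so z = 5 is a (simple) pole.
  P(-7) = 57 ≠ 0, so z = -7 is a (simple) pole.

Poles of f: {-7, 5}

Final answer: {-7, 5}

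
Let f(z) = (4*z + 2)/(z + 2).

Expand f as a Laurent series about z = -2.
-6/(z + 2) + 4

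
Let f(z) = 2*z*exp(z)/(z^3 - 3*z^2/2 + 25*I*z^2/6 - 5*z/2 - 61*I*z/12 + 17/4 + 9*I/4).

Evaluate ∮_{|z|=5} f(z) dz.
By the residue theorem, ∮_C f(z) dz = 2πi · (sum of the residues of f at the poles inside |z| = 5).

The denominator factors as (z - 1 - I/3)*(z + 3*I/2)*(z - 1/2 + 3*I), so the singularities of f are simple poles at z = 1 + I/3, z = -3*I/2, z = 1/2 - 3*I.
  |1 + I/3|² = 10/9 < 25 = 5², so this pole is inside the contour.
  |-3*I/2|² = 9/4 < 25 = 5², so this pole is inside the contour.
  |1/2 - 3*I|² = 37/4 < 25 = 5², so this pole is inside the contour.

With P(z) = 2*z*exp(z) and Q(z) = z^3 - 3*z^2/2 + 25*I*z^2/6 - 5*z/2 - 61*I*z/12 + 17/4 + 9*I/4, each pole is simple, so Res(f, z₀) = P(z₀)/Q'(z₀) with Q'(z) = 3*z^2 - 3*z + 25*I*z/3 - 5/2 - 61*I/12.
  Res(f, 1 + I/3) = P(1 + I/3)/Q'(1 + I/3) = ((2 + 2*I/3)*exp(1 + I/3))/(-101/18 + 17*I/4) = (-10872/64213 - 15864*I/64213)*exp(1 + I/3)
  Res(f, -3*I/2) = P(-3*I/2)/Q'(-3*I/2) = (-3*I*exp(-3*I/2))/(13/4 - 7*I/12) = (126/785 - 702*I/785)*exp(-3*I/2)
  Res(f, 1/2 - 3*I) = P(1/2 - 3*I)/Q'(1/2 - 3*I) = ((1 - 6*I)*exp(1/2 - 3*I))/(-21/4 - 11*I/12) = (18/2045 + 2334*I/2045)*exp(1/2 - 3*I)

Sum of residues inside C: (18/2045 + 2334*I/2045)*exp(1/2 - 3*I) + (-10872/64213 - 15864*I/64213)*exp(1 + I/3) + (126/785 - 702*I/785)*exp(-3*I/2)
∮_C f(z) dz = 2πi · ((18/2045 + 2334*I/2045)*exp(1/2 - 3*I) + (-10872/64213 - 15864*I/64213)*exp(1 + I/3) + (126/785 - 702*I/785)*exp(-3*I/2)) = pi*(1404/785 + 252*I/785)*exp(-3*I/2) + pi*(31728/64213 - 21744*I/64213)*exp(1 + I/3) + pi*(-4668/2045 + 36*I/2045)*exp(1/2 - 3*I)

Final answer: pi*(1404/785 + 252*I/785)*exp(-3*I/2) + pi*(31728/64213 - 21744*I/64213)*exp(1 + I/3) + pi*(-4668/2045 + 36*I/2045)*exp(1/2 - 3*I)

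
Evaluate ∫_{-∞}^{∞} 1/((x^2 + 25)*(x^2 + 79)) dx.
Let f(z) = 1/((z^2 + 25)*(z^2 + 79)). The denominator has no real zeros and deg Q - deg P = 4 ≥ 2, so the integral of f over the upper semicircle |z| = R tends to 0 as R → ∞. Closing the contour in the upper half-plane,
  ∫_{-∞}^{∞} f(x) dx = 2πi · Σ Res(f, z_k)  over the poles with Im z_k > 0.

Zeros of the denominator: z^2 + 79 = 0 gives z = ±sqrt(79)*I; z^2 + 25 = 0 gives z = ±5*I.
Upper half-plane: z = 5*I, z = sqrt(79)*I (simple).

Each pole is a simple zero of Q(z) = z^4 + 104*z^2 + 1975, so Res(f, z₀) = P(z₀)/Q'(z₀) with P(z) = 1, Q'(z) = 4*z^3 + 208*z:
  Res(f, 5*I) = (1)/(540*I) = -I/540
  Res(f, sqrt(79)*I) = (1)/(-108*sqrt(79)*I) = sqrt(79)*I/8532

Sum of residues: I*(-79 + 5*sqrt(79))/42660
∫_{-∞}^{∞} f(x) dx = 2πi · (I*(-79 + 5*sqrt(79))/42660) = pi*(79 - 5*sqrt(79))/21330

Final answer: pi*(79 - 5*sqrt(79))/21330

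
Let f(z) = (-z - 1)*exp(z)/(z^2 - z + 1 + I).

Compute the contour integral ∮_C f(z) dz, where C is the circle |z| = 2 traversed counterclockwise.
By the residue theorem, ∮_C f(z) dz = 2πi · (sum of the residues of f at the poles inside |z| = 2).

The denominator factors as (z - 1 + I)*(z - I), so the singularities of f are simple poles at z = 1 - I, z = I.
  |1 - I|² = 2 < 4 = 2², so this pole is inside the contour.
  |I|² = 1 < 4 = 2², so this pole is inside the contour.

With P(z) = (-z - 1)*exp(z) and Q(z) = z^2 - z + 1 + I, each pole is simple, so Res(f, z₀) = P(z₀)/Q'(z₀) with Q'(z) = 2*z - 1.
  Res(f, 1 - I) = P(1 - I)/Q'(1 - I) = ((-2 + I)*exp(1 - I))/(1 - 2*I) = (-4/5 - 3*I/5)*exp(1 - I)
  Res(f, I) = P(I)/Q'(I) = ((-1 - I)*exp(I))/(-1 + 2*I) = (-1/5 + 3*I/5)*exp(I)

Sum of residues inside C: (-1/5 + 3*I/5)*exp(I) + (-4/5 - 3*I/5)*exp(1 - I)
∮_C f(z) dz = 2πi · ((-1/5 + 3*I/5)*exp(I) + (-4/5 - 3*I/5)*exp(1 - I)) = pi*(6/5 - 8*I/5)*exp(1 - I) + pi*(-6/5 - 2*I/5)*exp(I)

Final answer: pi*(6/5 - 8*I/5)*exp(1 - I) + pi*(-6/5 - 2*I/5)*exp(I)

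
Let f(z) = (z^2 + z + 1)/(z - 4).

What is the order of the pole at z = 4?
Factor the denominator:
  z - 4 = (z - 4)

The numerator P(z) = z^2 + z + 1 has P(4) = 21 ≠ 0, so no factor of (z - 4) cancels.
Near z = 4 we can therefore write f(z) = g(z)/(z - 4) with g analytic at 4 and g(4) ≠ 0 (g is just the numerator).

Hence z = 4 is a pole of order 1.

Final answer: 1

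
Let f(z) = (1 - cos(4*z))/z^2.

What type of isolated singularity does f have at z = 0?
Let u = z. The argument of cos is 4*z = 4u, so
  f = (1 - cos(4u))/u^2 = ((4u)^2/2 - (4u)^4/24 + ...)/u^2 = 8 - (32/3)*u^2 + ...
The Laurent expansion about u = 0 has no negative powers; equivalently lim_{z→0} f(z) = 8 exists and is finite.
So the singularity is removable.

Final answer: removable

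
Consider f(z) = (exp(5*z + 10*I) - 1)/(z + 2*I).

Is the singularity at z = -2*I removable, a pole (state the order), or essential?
removable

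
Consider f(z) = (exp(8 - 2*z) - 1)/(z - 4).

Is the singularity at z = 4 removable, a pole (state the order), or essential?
Let u = z - 4. The exponent is 8 - 2*z = -2u, so
  f = (e^(-2u) - 1)/u = ((-2u) + (-2u)^2/2 + (-2u)^3/6 + ...)/u = -2 + (2)*u + (-4/3)*u^2 + ...
The Laurent expansion about u = 0 has no negative powers; equivalently lim_{z→4} f(z) = -2 exists and is finite.
So the singularity is removable.

Final answer: removable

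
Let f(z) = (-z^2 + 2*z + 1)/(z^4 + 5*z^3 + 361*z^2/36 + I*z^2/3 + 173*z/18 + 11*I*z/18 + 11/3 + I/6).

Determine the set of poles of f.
The singularities of f are the zeros of the denominator. Factoring,
  z^4 + 5*z^3 + 361*z^2/36 + I*z^2/3 + 173*z/18 + 11*I*z/18 + 11/3 + I/6 = (z + 1 - I/3)*(z + 1 + I)*(z + 3/2)*(z + 3/2 - 2*I/3)
so the candidates are z = -1 + I/3, z = -1 - I, z = -3/2, z = -3/2 + 2*I/3.

Check the numerator P(z) = -z^2 + 2*z + 1 at each one:
  P(-1 + I/3) = -17/9 + 4*I/3 ≠ 0, so z = -1 + I/3 is a (simple) pole.
  P(-1 - I) = -1 - 4*I ≠ 0, so z = -1 - I is a (simple) pole.
  P(-3/2) = -17/4 ≠ 0, so z = -3/2 is a (simple) pole.
  P(-3/2 + 2*I/3) = -137/36 + 10*I/3 ≠ 0, so z = -3/2 + 2*I/3 is a (simple) pole.

Poles of f: {-3/2, -3/2 + 2*I/3, -1 - I, -1 + I/3}

Final answer: {-3/2, -3/2 + 2*I/3, -1 - I, -1 + I/3}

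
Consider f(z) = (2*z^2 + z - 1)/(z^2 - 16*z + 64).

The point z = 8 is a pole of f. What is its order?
Factor the denominator:
  z^2 - 16*z + 64 = (z - 8)^2

The numerator P(z) = 2*z^2 + z - 1 has P(8) = 135 ≠ 0, so no factor of (z - 8) cancels.
Near z = 8 we can therefore write f(z) = g(z)/(z - 8)^2 with g analytic at 8 and g(8) ≠ 0 (g is just the numerator).

Hence z = 8 is a pole of order 2.

Final answer: 2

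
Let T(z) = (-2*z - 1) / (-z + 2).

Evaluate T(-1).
1/3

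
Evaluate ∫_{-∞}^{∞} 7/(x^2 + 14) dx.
Let f(z) = 7/(z^2 + 14). The denominator has no real zeros and deg Q - deg P = 2 ≥ 2, so the integral of f over the upper semicircle |z| = R tends to 0 as R → ∞. Closing the contour in the upper half-plane,
  ∫_{-∞}^{∞} f(x) dx = 2πi · Σ Res(f, z_k)  over the poles with Im z_k > 0.

Zeros of the denominator: z^2 + 14 = 0 gives z = ±sqrt(14)*I.
Upper half-plane: z = sqrt(14)*I (simple).

Each pole is a simple zero of Q(z) = z^2 + 14, so Res(f, z₀) = P(z₀)/Q'(z₀) with P(z) = 7, Q'(z) = 2*z:
  Res(f, sqrt(14)*I) = (7)/(2*sqrt(14)*I) = -sqrt(14)*I/4

∫_{-∞}^{∞} f(x) dx = 2πi · (-sqrt(14)*I/4) = sqrt(14)*pi/2

Final answer: sqrt(14)*pi/2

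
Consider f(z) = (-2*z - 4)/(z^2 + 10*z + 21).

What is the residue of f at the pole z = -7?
Write f(z) = P(z)/Q(z) with P(z) = -2*z - 4 and Q(z) = z^2 + 10*z + 21.
The denominator factors as Q(z) = (z + 7)*(z + 3), so z = -7 is a simple zero of Q and P is analytic there; z = -7 is therefore a simple pole and
  Res(f, z₀) = P(z₀)/Q'(z₀).

Q'(z) = 2*z + 10, so Q'(-7) = -4.
P(-7) = 10.

Res(f, -7) = (10)/(-4) = -5/2

Final answer: -5/2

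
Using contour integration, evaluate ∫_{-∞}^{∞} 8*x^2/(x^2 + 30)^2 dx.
Let f(z) = 8*z^2/(z^2 + 30)^2. The denominator has no real zeros and deg Q - deg P = 2 ≥ 2, so the integral of f over the upper semicircle |z| = R tends to 0 as R → ∞. Closing the contour in the upper half-plane,
  ∫_{-∞}^{∞} f(x) dx = 2πi · Σ Res(f, z_k)  over the poles with Im z_k > 0.

Zeros of the denominator: z^2 + 30 = 0 gives z = ±sqrt(30)*I.
Upper half-plane: z = sqrt(30)*I (a pole of order 2).

Write f(z) = g(z)/(z - sqrt(30)*I)^2 with g(z) = 8*z^2/(z + sqrt(30)*I)^2. For a double pole, Res(f, z₀) = g'(z₀):
  g'(z) = 16*sqrt(30)*I*z/(z + sqrt(30)*I)^3
  Res(f, sqrt(30)*I) = g'(sqrt(30)*I) = -sqrt(30)*I/15

∫_{-∞}^{∞} f(x) dx = 2πi · (-sqrt(30)*I/15) = 2*sqrt(30)*pi/15

Final answer: 2*sqrt(30)*pi/15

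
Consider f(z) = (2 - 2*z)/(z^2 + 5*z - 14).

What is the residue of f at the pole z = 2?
Write f(z) = P(z)/Q(z) with P(z) = 2 - 2*z and Q(z) = z^2 + 5*z - 14.
The denominator factors as Q(z) = (z + 7)*(z - 2), so z = 2 is a simple zero of Q and P is analytic there; z = 2 is therefore a simple pole and
  Res(f, z₀) = P(z₀)/Q'(z₀).

Q'(z) = 2*z + 5, so Q'(2) = 9.
P(2) = -2.

Res(f, 2) = (-2)/(9) = -2/9

Final answer: -2/9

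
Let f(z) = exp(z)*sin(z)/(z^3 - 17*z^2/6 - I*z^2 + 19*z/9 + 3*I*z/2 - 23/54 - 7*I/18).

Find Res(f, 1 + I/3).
Write f(z) = P(z)/Q(z) with P(z) = exp(z)*sin(z) and Q(z) = z^3 - 17*z^2/6 - I*z^2 + 19*z/9 + 3*I*z/2 - 23/54 - 7*I/18.
The denominator factors as Q(z) = (z - 1/3)*(z - 3/2 - 2*I/3)*(z - 1 - I/3), so z = 1 + I/3 is a simple zero of Q and P is analytic there; z = 1 + I/3 is therefore a simple pole and
  Res(f, z₀) = P(z₀)/Q'(z₀).

Q'(z) = 3*z^2 - 17*z/3 - 2*I*z + 19/9 + 3*I/2, so Q'(1 + I/3) = -2/9 - 7*I/18.
P(1 + I/3) = exp(1 + I/3)*sin(1 + I/3).

Res(f, 1 + I/3) = (exp(1 + I/3)*sin(1 + I/3))/(-2/9 - 7*I/18) = (-72/65 + 126*I/65)*exp(1 + I/3)*sin(1 + I/3)

Final answer: (-72/65 + 126*I/65)*exp(1 + I/3)*sin(1 + I/3)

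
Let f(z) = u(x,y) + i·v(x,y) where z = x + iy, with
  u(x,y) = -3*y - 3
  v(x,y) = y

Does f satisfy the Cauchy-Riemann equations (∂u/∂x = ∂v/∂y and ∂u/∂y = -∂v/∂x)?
∂u/∂x = 0
∂v/∂y = 1
∂u/∂y = -3
∂v/∂x = 0
∂u/∂x ≠ ∂v/∂y and ∂u/∂y ≠ -∂v/∂x; the Cauchy-Riemann equations are not satisfied, so f is not analytic.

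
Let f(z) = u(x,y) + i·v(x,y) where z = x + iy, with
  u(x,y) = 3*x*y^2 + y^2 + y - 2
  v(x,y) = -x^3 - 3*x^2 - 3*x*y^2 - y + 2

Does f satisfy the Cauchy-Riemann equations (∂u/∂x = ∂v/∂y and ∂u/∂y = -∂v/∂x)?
∂u/∂x = 3*y^2
∂v/∂y = -6*x*y - 1
∂u/∂y = 6*x*y + 2*y + 1
∂v/∂x = -3*x^2 - 6*x - 3*y^2
∂u/∂x ≠ ∂v/∂y and ∂u/∂y ≠ -∂v/∂x; the Cauchy-Riemann equations are not satisfied, so f is not analytic.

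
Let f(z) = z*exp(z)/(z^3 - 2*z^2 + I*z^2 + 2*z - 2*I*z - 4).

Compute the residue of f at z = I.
Write f(z) = P(z)/Q(z) with P(z) = z*exp(z) and Q(z) = z^3 - 2*z^2 + I*z^2 + 2*z - 2*I*z - 4.
The denominator factors as Q(z) = (z - 2)*(z + 2*I)*(z - I), so z = I is a simple zero of Q and P is analytic there; z = I is therefore a simple pole and
  Res(f, z₀) = P(z₀)/Q'(z₀).

Q'(z) = 3*z^2 - 4*z + 2*I*z + 2 - 2*I, so Q'(I) = -3 - 6*I.
P(I) = I*exp(I).

Res(f, I) = (I*exp(I))/(-3 - 6*I) = (-2/15 - I/15)*exp(I)

Final answer: (-2/15 - I/15)*exp(I)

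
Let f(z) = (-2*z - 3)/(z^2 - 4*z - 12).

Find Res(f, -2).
-1/8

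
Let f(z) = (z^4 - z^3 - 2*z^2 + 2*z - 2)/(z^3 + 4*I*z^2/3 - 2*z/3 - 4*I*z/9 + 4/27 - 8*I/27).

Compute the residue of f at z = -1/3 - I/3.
Write f(z) = P(z)/Q(z) with P(z) = z^4 - z^3 - 2*z^2 + 2*z - 2 and Q(z) = z^3 + 4*I*z^2/3 - 2*z/3 - 4*I*z/9 + 4/27 - 8*I/27.
The denominator factors as Q(z) = (z + 1/3 + I)*(z - 2/3)*(z + 1/3 + I/3), so z = -1/3 - I/3 is a simple zero of Q and P is analytic there; z = -1/3 - I/3 is therefore a simple pole and
  Res(f, z₀) = P(z₀)/Q'(z₀).

Q'(z) = 3*z^2 + 8*I*z/3 - 2/3 - 4*I/9, so Q'(-1/3 - I/3) = 2/9 - 2*I/3.
P(-1/3 - I/3) = -226/81 - 28*I/27.

Res(f, -1/3 - I/3) = (-226/81 - 28*I/27)/(2/9 - 2*I/3) = 13/90 - 127*I/30

Final answer: 13/90 - 127*I/30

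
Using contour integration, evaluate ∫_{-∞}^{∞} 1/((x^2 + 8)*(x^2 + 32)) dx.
Let f(z) = 1/((z^2 + 8)*(z^2 + 32)). The denominator has no real zeros and deg Q - deg P = 4 ≥ 2, so the integral of f over the upper semicircle |z| = R tends to 0 as R → ∞. Closing the contour in the upper half-plane,
  ∫_{-∞}^{∞} f(x) dx = 2πi · Σ Res(f, z_k)  over the poles with Im z_k > 0.

Zeros of the denominator: z^2 + 8 = 0 gives z = ±2*sqrt(2)*I; z^2 + 32 = 0 gives z = ±4*sqrt(2)*I.
Upper half-plane: z = 2*sqrt(2)*I, z = 4*sqrt(2)*I (simple).

Each pole is a simple zero of Q(z) = z^4 + 40*z^2 + 256, so Res(f, z₀) = P(z₀)/Q'(z₀) with P(z) = 1, Q'(z) = 4*z^3 + 80*z:
  Res(f, 2*sqrt(2)*I) = (1)/(96*sqrt(2)*I) = -sqrt(2)*I/192
  Res(f, 4*sqrt(2)*I) = (1)/(-192*sqrt(2)*I) = sqrt(2)*I/384

Sum of residues: -sqrt(2)*I/384
∫_{-∞}^{∞} f(x) dx = 2πi · (-sqrt(2)*I/384) = sqrt(2)*pi/192

Final answer: sqrt(2)*pi/192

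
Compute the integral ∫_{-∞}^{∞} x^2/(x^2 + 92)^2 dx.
Let f(z) = z^2/(z^2 + 92)^2. The denominator has no real zeros and deg Q - deg P = 2 ≥ 2, so the integral of f over the upper semicircle |z| = R tends to 0 as R → ∞. Closing the contour in the upper half-plane,
  ∫_{-∞}^{∞} f(x) dx = 2πi · Σ Res(f, z_k)  over the poles with Im z_k > 0.

Zeros of the denominator: z^2 + 92 = 0 gives z = ±2*sqrt(23)*I.
Upper half-plane: z = 2*sqrt(23)*I (a pole of order 2).

Write f(z) = g(z)/(z - 2*sqrt(23)*I)^2 with g(z) = z^2/(z + 2*sqrt(23)*I)^2. For a double pole, Res(f, z₀) = g'(z₀):
  g'(z) = 4*sqrt(23)*I*z/(z + 2*sqrt(23)*I)^3
  Res(f, 2*sqrt(23)*I) = g'(2*sqrt(23)*I) = -sqrt(23)*I/184

∫_{-∞}^{∞} f(x) dx = 2πi · (-sqrt(23)*I/184) = sqrt(23)*pi/92

Final answer: sqrt(23)*pi/92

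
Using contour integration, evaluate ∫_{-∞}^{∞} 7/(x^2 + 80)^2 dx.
Let f(z) = 7/(z^2 + 80)^2. The denominator has no real zeros and deg Q - deg P = 4 ≥ 2, so the integral of f over the upper semicircle |z| = R tends to 0 as R → ∞. Closing the contour in the upper half-plane,
  ∫_{-∞}^{∞} f(x) dx = 2πi · Σ Res(f, z_k)  over the poles with Im z_k > 0.

Zeros of the denominator: z^2 + 80 = 0 gives z = ±4*sqrt(5)*I.
Upper half-plane: z = 4*sqrt(5)*I (a pole of order 2).

Write f(z) = g(z)/(z - 4*sqrt(5)*I)^2 with g(z) = 7/(z + 4*sqrt(5)*I)^2. For a double pole, Res(f, z₀) = g'(z₀):
  g'(z) = -14/(z + 4*sqrt(5)*I)^3
  Res(f, 4*sqrt(5)*I) = g'(4*sqrt(5)*I) = -7*sqrt(5)*I/6400

∫_{-∞}^{∞} f(x) dx = 2πi · (-7*sqrt(5)*I/6400) = 7*sqrt(5)*pi/3200

Final answer: 7*sqrt(5)*pi/3200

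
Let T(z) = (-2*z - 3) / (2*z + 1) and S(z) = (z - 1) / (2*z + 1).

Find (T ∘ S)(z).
(T ∘ S)(z) = T(S(z)) = ((-2)*S(z) + (-3))/((2)*S(z) + (1)). Multiply numerator and denominator by 2*z + 1:
  numerator:   (-2)*(z - 1) + (-3)*(2*z + 1) = -8*z - 1
  denominator: (2)*(z - 1) + (1)*(2*z + 1) = 4*z - 1
(T ∘ S)(z) = (-8*z - 1)/(4*z - 1)

Final answer: (-8*z - 1)/(4*z - 1)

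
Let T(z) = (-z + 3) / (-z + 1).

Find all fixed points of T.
T(z) = z means -z + 3 = z*(-z + 1), i.e.
  -z^2 + 2*z - 3 = 0.
Discriminant: (2)^2 - 4*(-1)*(-3) = -8, so the roots are complex conjugates.
  z = (-2 ± I*sqrt(8))/(2*(-1))
Fixed points: {1 - sqrt(2)*I, 1 + sqrt(2)*I}

Final answer: {1 - sqrt(2)*I, 1 + sqrt(2)*I}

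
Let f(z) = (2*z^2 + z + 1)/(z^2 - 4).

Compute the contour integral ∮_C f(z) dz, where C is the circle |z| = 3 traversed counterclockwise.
By the residue theorem, ∮_C f(z) dz = 2πi · (sum of the residues of f at the poles inside |z| = 3).

The denominator factors as (z - 2)*(z + 2), so the singularities of f are simple poles at z = 2, z = -2.
  |2|² = 4 < 9 = 3², so this pole is inside the contour.
  |-2|² = 4 < 9 = 3², so this pole is inside the contour.

With P(z) = 2*z^2 + z + 1 and Q(z) = z^2 - 4, each pole is simple, so Res(f, z₀) = P(z₀)/Q'(z₀) with Q'(z) = 2*z.
  Res(f, 2) = P(2)/Q'(2) = (11)/(4) = 11/4
  Res(f, -2) = P(-2)/Q'(-2) = (7)/(-4) = -7/4

Sum of residues inside C: 1
∮_C f(z) dz = 2πi · (1) = 2*I*pi

Final answer: 2*I*pi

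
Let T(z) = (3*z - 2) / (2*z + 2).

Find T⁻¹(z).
Set w = T(z) = (3*z - 2) / (2*z + 2) and solve for z:
  w*(2*z + 2) = 3*z - 2
  2*w + z*(2*w - 3) + 2 = 0
  z*(2*w - 3) = -2*w - 2
  z = (2*w + 2)/(3 - 2*w)
Renaming the variable, T⁻¹(z) = (2*z + 2)/(-2*z + 3) = (-2*z - 2)/(2*z - 3).
(Check: ad - bc = 10 ≠ 0, so T is invertible.)

Final answer: (-2*z - 2)/(2*z - 3)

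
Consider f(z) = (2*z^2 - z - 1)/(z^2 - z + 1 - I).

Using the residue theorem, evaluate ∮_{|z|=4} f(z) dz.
By the residue theorem, ∮_C f(z) dz = 2πi · (sum of the residues of f at the poles inside |z| = 4).

The denominator factors as (z - 1 - I)*(z + I), so the singularities of f are simple poles at z = 1 + I, z = -I.
  |1 + I|² = 2 < 16 = 4², so this pole is inside the contour.
  |-I|² = 1 < 16 = 4², so this pole is inside the contour.

With P(z) = 2*z^2 - z - 1 and Q(z) = z^2 - z + 1 - I, each pole is simple, so Res(f, z₀) = P(z₀)/Q'(z₀) with Q'(z) = 2*z - 1.
  Res(f, 1 + I) = P(1 + I)/Q'(1 + I) = (-2 + 3*I)/(1 + 2*I) = 4/5 + 7*I/5
  Res(f, -I) = P(-I)/Q'(-I) = (-3 + I)/(-1 - 2*I) = 1/5 - 7*I/5

Sum of residues inside C: 1
∮_C f(z) dz = 2πi · (1) = 2*I*pi

Final answer: 2*I*pi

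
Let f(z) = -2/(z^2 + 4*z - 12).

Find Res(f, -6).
Write f(z) = P(z)/Q(z) with P(z) = -2 and Q(z) = z^2 + 4*z - 12.
The denominator factors as Q(z) = (z - 2)*(z + 6), so z = -6 is a simple zero of Q and P is analytic there; z = -6 is therefore a simple pole and
  Res(f, z₀) = P(z₀)/Q'(z₀).

Q'(z) = 2*z + 4, so Q'(-6) = -8.
P(-6) = -2.

Res(f, -6) = (-2)/(-8) = 1/4

Final answer: 1/4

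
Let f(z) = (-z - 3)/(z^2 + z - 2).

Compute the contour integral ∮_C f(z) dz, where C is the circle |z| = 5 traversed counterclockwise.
-2*I*pi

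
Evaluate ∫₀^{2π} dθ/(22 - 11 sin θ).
Call the integral J. The integrand is 2π-periodic and we integrate over a full period, so shifting θ does not change the value (θ → θ + π/2 turns sin θ into cos θ; θ → θ + π flips the sign of the trig term). Hence
  J = ∫₀^{2π} dθ/(22 + 11 cos θ).
Put z = e^{iθ}: then cos θ = (z + 1/z)/2, dθ = dz/(iz), and z runs once counterclockwise around |z| = 1:
  J = ∮_{|z|=1} 1/(22 + 11*(z + 1/z)/2) · dz/(iz) = (2/i) ∮_{|z|=1} dz/(11*z^2 + 44*z + 11).
The roots of 11*z^2 + 44*z + 11 are z = (-22 ± sqrt(22^2 - 11^2))/11, with sqrt(363) = 11*sqrt(3); their product is 1, so only z₊ = -2 + sqrt(3) lies inside the unit circle (z₋ = -2 - sqrt(3) lies outside).
z₊ is a simple zero of q(z) = 11*z^2 + 44*z + 11, so Res(1/q, z₊) = 1/q'(z₊) with q'(z) = 22*z + 44; and q'(z₊) = 11*(z₊ - z₋) = 22*sqrt(3).
Therefore J = (2/i) · 2πi · 1/(22*sqrt(3)) = 2*pi/(11*sqrt(3)) = 2*sqrt(3)*pi/33

Final answer: 2*sqrt(3)*pi/33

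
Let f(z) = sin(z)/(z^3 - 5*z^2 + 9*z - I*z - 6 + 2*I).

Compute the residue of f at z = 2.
Write f(z) = P(z)/Q(z) with P(z) = sin(z) and Q(z) = z^3 - 5*z^2 + 9*z - I*z - 6 + 2*I.
The denominator factors as Q(z) = (z - 2)*(z - 1 + I)*(z - 2 - I), so z = 2 is a simple zero of Q and P is analytic there; z = 2 is therefore a simple pole and
  Res(f, z₀) = P(z₀)/Q'(z₀).

Q'(z) = 3*z^2 - 10*z + 9 - I, so Q'(2) = 1 - I.
P(2) = sin(2).

Res(f, 2) = (sin(2))/(1 - I) = (1/2 + I/2)*sin(2)

Final answer: (1/2 + I/2)*sin(2)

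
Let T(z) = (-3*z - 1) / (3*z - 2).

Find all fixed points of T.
T(z) = z means -3*z - 1 = z*(3*z - 2), i.e.
  3*z^2 + z + 1 = 0.
Discriminant: (1)^2 - 4*(3)*(1) = -11, so the roots are complex conjugates.
  z = (-1 ± I*sqrt(11))/(2*(3))
Fixed points: {-1/6 - sqrt(11)*I/6, -1/6 + sqrt(11)*I/6}

Final answer: {-1/6 - sqrt(11)*I/6, -1/6 + sqrt(11)*I/6}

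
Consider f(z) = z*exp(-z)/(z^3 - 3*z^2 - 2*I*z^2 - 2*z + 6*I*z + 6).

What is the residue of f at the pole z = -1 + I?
(-5/34 + 3*I/34)*exp(1 - I)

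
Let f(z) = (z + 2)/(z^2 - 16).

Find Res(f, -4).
Write f(z) = P(z)/Q(z) with P(z) = z + 2 and Q(z) = z^2 - 16.
The denominator factors as Q(z) = (z - 4)*(z + 4), so z = -4 is a simple zero of Q and P is analytic there; z = -4 is therefore a simple pole and
  Res(f, z₀) = P(z₀)/Q'(z₀).

Q'(z) = 2*z, so Q'(-4) = -8.
P(-4) = -2.

Res(f, -4) = (-2)/(-8) = 1/4

Final answer: 1/4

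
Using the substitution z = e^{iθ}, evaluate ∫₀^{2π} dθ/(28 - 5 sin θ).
2*sqrt(759)*pi/759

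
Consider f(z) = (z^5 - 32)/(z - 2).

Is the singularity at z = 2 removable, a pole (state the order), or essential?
The numerator vanishes at z = 2 ((2)^5 = 32), so it is divisible by z - 2:
  z^5 - 32 = (z - 2)*(z^4 + 2*z^3 + 4*z^2 + 8*z + 16)
Hence for z ≠ 2, f(z) = z^4 + 2*z^3 + 4*z^2 + 8*z + 16, a polynomial, and lim_{z→2} f(z) = 80 is finite.
So the singularity is removable.

Final answer: removable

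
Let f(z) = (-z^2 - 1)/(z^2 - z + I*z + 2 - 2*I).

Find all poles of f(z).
The singularities of f are the zeros of the denominator. Factoring,
  z^2 - z + I*z + 2 - 2*I = (z + 2*I)*(z - 1 - I)
so the candidates are z = -2*I, z = 1 + I.

Check the numerator P(z) = -z^2 - 1 at each one:
  P(-2*I) = 3 ≠ 0, so z = -2*I is a (simple) pole.
  P(1 + I) = -1 - 2*I ≠ 0, so z = 1 + I is a (simple) pole.

Poles of f: {-2*I, 1 + I}

Final answer: {-2*I, 1 + I}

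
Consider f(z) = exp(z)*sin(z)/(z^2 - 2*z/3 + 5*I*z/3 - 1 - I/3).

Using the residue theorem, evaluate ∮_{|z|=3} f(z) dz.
By the residue theorem, ∮_C f(z) dz = 2πi · (sum of the residues of f at the poles inside |z| = 3).

The denominator factors as (z - 1 + I)*(z + 1/3 + 2*I/3), so the singularities of f are simple poles at z = 1 - I, z = -1/3 - 2*I/3.
  |1 - I|² = 2 < 9 = 3², so this pole is inside the contour.
  |-1/3 - 2*I/3|² = 5/9 < 9 = 3², so this pole is inside the contour.

With P(z) = exp(z)*sin(z) and Q(z) = z^2 - 2*z/3 + 5*I*z/3 - 1 - I/3, each pole is simple, so Res(f, z₀) = P(z₀)/Q'(z₀) with Q'(z) = 2*z - 2/3 + 5*I/3.
  Res(f, 1 - I) = P(1 - I)/Q'(1 - I) = (exp(1 - I)*sin(1 - I))/(4/3 - I/3) = (12/17 + 3*I/17)*exp(1 - I)*sin(1 - I)
  Res(f, -1/3 - 2*I/3) = P(-1/3 - 2*I/3)/Q'(-1/3 - 2*I/3) = (-exp(-1/3 - 2*I/3)*sin(1/3 + 2*I/3))/(-4/3 + I/3) = (12/17 + 3*I/17)*exp(-1/3 - 2*I/3)*sin(1/3 + 2*I/3)

Sum of residues inside C: (12/17 + 3*I/17)*exp(1 - I)*sin(1 - I) + (12/17 + 3*I/17)*exp(-1/3 - 2*I/3)*sin(1/3 + 2*I/3)
∮_C f(z) dz = 2πi · ((12/17 + 3*I/17)*exp(1 - I)*sin(1 - I) + (12/17 + 3*I/17)*exp(-1/3 - 2*I/3)*sin(1/3 + 2*I/3)) = pi*(-6/17 + 24*I/17)*exp(-1/3 - 2*I/3)*sin(1/3 + 2*I/3) + pi*(-6/17 + 24*I/17)*exp(1 - I)*sin(1 - I)

Final answer: pi*(-6/17 + 24*I/17)*exp(-1/3 - 2*I/3)*sin(1/3 + 2*I/3) + pi*(-6/17 + 24*I/17)*exp(1 - I)*sin(1 - I)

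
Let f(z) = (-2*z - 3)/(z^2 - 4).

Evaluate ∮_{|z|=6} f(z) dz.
By the residue theorem, ∮_C f(z) dz = 2πi · (sum of the residues of f at the poles inside |z| = 6).

The denominator factors as (z + 2)*(z - 2), so the singularities of f are simple poles at z = -2, z = 2.
  |-2|² = 4 < 36 = 6², so this pole is inside the contour.
  |2|² = 4 < 36 = 6², so this pole is inside the contour.

With P(z) = -2*z - 3 and Q(z) = z^2 - 4, each pole is simple, so Res(f, z₀) = P(z₀)/Q'(z₀) with Q'(z) = 2*z.
  Res(f, -2) = P(-2)/Q'(-2) = (1)/(-4) = -1/4
  Res(f, 2) = P(2)/Q'(2) = (-7)/(4) = -7/4

Sum of residues inside C: -2
∮_C f(z) dz = 2πi · (-2) = -4*I*pi

Final answer: -4*I*pi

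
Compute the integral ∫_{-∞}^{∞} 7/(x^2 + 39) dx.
Let f(z) = 7/(z^2 + 39). The denominator has no real zeros and deg Q - deg P = 2 ≥ 2, so the integral of f over the upper semicircle |z| = R tends to 0 as R → ∞. Closing the contour in the upper half-plane,
  ∫_{-∞}^{∞} f(x) dx = 2πi · Σ Res(f, z_k)  over the poles with Im z_k > 0.

Zeros of the denominator: z^2 + 39 = 0 gives z = ±sqrt(39)*I.
Upper half-plane: z = sqrt(39)*I (simple).

Each pole is a simple zero of Q(z) = z^2 + 39, so Res(f, z₀) = P(z₀)/Q'(z₀) with P(z) = 7, Q'(z) = 2*z:
  Res(f, sqrt(39)*I) = (7)/(2*sqrt(39)*I) = -7*sqrt(39)*I/78

∫_{-∞}^{∞} f(x) dx = 2πi · (-7*sqrt(39)*I/78) = 7*sqrt(39)*pi/39

Final answer: 7*sqrt(39)*pi/39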